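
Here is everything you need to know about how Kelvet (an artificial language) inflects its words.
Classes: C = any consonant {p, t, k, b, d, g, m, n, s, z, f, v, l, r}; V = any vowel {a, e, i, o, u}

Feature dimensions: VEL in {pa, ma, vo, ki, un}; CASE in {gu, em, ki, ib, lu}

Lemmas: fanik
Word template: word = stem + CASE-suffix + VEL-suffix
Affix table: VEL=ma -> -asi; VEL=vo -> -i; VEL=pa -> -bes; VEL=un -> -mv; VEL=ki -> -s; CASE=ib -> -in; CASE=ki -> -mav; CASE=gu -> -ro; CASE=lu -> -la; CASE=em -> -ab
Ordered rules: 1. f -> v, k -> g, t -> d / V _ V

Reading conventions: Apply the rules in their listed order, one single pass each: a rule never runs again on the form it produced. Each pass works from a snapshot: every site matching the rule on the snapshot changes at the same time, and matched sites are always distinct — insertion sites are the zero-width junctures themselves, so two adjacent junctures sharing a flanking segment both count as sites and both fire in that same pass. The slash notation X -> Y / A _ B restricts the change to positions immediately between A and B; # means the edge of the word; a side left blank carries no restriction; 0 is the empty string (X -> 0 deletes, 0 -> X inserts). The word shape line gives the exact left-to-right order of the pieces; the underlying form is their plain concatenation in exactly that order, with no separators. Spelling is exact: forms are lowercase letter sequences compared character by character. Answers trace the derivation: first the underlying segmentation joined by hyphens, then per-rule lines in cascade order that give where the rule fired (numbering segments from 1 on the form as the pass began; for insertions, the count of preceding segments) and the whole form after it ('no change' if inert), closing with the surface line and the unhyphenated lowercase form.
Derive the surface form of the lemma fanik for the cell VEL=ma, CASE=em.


underlying: fanik-ab-asi
1. f -> v, k -> g, t -> d / V _ V: fires at position(s) 5: fanigabasi
surface: fanigabasi


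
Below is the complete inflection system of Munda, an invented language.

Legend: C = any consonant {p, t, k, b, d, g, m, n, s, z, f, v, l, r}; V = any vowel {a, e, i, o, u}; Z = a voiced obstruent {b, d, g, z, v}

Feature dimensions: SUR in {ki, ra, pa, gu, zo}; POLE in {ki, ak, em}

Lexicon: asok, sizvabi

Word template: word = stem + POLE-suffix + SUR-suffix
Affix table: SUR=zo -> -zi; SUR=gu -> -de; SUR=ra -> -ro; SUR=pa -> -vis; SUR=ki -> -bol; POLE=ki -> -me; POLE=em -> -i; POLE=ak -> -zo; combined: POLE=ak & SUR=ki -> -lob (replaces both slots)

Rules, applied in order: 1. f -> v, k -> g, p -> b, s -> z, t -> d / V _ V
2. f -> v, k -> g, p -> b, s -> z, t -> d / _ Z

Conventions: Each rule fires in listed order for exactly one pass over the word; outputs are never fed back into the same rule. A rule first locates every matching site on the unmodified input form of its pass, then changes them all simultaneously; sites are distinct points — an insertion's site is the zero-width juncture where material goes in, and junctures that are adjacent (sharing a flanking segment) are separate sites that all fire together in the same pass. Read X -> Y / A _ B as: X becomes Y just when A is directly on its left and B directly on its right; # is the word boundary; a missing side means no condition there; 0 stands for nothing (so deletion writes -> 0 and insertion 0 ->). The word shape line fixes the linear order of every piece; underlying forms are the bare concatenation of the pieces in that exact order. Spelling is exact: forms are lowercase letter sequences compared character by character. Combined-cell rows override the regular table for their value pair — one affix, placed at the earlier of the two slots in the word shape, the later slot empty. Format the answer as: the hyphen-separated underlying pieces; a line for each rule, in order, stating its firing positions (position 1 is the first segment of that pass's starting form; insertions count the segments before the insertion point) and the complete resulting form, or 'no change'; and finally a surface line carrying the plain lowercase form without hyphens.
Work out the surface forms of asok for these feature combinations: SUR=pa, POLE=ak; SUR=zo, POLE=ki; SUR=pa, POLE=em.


cell SUR=pa, POLE=ak:
underlying: asok-zo-vis
1. f -> v, k -> g, p -> b, s -> z, t -> d / V _ V: fires at position(s) 2: azokzovis
2. f -> v, k -> g, p -> b, s -> z, t -> d / _ Z: fires at position(s) 4: azogzovis
surface: azogzovis

cell SUR=zo, POLE=ki:
underlying: asok-me-zi
1. f -> v, k -> g, p -> b, s -> z, t -> d / V _ V: fires at position(s) 2: azokmezi
2. f -> v, k -> g, p -> b, s -> z, t -> d / _ Z: no change
surface: azokmezi

cell SUR=pa, POLE=em:
underlying: asok-i-vis
1. f -> v, k -> g, p -> b, s -> z, t -> d / V _ V: fires at position(s) 2, 4: azogivis
2. f -> v, k -> g, p -> b, s -> z, t -> d / _ Z: no change
surface: azogivis


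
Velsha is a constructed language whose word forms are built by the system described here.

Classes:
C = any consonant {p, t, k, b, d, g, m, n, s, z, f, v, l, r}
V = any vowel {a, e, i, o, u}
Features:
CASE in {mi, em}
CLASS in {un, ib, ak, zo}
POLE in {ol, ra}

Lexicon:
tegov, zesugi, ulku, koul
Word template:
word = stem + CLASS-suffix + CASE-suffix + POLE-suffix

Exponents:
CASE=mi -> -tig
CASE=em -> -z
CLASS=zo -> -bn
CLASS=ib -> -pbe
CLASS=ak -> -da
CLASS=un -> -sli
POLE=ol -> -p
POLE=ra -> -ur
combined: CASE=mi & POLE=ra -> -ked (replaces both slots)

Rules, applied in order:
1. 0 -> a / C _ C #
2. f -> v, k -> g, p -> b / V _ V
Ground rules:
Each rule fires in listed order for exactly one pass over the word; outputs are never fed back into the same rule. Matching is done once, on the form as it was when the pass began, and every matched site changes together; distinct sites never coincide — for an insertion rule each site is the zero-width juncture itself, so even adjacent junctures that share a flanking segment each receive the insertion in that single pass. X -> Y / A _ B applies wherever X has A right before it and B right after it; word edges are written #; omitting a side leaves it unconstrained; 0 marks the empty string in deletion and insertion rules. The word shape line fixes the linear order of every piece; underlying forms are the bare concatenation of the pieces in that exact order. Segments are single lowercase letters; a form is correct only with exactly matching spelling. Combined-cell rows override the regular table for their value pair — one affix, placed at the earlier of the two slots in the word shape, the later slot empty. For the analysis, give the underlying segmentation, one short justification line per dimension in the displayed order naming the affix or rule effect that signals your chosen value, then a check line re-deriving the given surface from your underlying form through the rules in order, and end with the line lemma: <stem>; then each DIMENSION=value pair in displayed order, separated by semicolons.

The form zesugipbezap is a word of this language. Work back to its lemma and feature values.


underlying: zesugi-pbe-z-p
CASE=em - signalled by the affix -z
CLASS=ib - signalled by the affix -pbe
POLE=ol - signalled by the affix -p
check: zesugipbezp -> zesugipbezap -> zesugipbezap
lemma: zesugi; CASE=em; CLASS=ib; POLE=ol


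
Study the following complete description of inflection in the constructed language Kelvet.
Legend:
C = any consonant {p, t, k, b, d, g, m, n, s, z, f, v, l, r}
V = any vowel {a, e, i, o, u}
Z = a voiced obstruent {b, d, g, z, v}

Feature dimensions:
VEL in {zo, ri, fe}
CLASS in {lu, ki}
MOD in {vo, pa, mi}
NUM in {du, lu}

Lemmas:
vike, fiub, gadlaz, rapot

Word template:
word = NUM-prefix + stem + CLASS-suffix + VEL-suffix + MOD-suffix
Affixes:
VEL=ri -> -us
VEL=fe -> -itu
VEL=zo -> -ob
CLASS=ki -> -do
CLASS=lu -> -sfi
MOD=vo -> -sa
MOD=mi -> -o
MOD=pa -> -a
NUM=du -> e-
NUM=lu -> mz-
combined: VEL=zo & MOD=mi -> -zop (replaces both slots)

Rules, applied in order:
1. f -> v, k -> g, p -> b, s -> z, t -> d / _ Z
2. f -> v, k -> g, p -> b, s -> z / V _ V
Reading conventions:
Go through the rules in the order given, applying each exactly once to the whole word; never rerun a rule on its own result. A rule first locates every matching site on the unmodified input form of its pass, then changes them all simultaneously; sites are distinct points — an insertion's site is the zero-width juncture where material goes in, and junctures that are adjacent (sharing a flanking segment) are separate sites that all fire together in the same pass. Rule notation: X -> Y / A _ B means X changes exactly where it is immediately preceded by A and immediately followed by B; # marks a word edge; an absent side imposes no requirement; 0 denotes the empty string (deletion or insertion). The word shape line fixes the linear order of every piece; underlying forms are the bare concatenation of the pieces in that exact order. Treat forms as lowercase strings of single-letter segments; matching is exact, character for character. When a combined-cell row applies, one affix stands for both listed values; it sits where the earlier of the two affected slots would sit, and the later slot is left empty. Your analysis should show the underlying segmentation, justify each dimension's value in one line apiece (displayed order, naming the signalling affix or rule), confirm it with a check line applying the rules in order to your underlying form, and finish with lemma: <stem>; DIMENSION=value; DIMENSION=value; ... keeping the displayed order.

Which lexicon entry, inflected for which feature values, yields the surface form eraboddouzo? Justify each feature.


underlying: e-rapot-do-us-o
VEL=ri - signalled by the affix -us
CLASS=ki - signalled by the affix -do
MOD=mi - signalled by the affix -o
NUM=du - signalled by the affix e-
check: erapotdouso -> erapoddouso -> eraboddouzo
lemma: rapot; VEL=ri; CLASS=ki; MOD=mi; NUM=du


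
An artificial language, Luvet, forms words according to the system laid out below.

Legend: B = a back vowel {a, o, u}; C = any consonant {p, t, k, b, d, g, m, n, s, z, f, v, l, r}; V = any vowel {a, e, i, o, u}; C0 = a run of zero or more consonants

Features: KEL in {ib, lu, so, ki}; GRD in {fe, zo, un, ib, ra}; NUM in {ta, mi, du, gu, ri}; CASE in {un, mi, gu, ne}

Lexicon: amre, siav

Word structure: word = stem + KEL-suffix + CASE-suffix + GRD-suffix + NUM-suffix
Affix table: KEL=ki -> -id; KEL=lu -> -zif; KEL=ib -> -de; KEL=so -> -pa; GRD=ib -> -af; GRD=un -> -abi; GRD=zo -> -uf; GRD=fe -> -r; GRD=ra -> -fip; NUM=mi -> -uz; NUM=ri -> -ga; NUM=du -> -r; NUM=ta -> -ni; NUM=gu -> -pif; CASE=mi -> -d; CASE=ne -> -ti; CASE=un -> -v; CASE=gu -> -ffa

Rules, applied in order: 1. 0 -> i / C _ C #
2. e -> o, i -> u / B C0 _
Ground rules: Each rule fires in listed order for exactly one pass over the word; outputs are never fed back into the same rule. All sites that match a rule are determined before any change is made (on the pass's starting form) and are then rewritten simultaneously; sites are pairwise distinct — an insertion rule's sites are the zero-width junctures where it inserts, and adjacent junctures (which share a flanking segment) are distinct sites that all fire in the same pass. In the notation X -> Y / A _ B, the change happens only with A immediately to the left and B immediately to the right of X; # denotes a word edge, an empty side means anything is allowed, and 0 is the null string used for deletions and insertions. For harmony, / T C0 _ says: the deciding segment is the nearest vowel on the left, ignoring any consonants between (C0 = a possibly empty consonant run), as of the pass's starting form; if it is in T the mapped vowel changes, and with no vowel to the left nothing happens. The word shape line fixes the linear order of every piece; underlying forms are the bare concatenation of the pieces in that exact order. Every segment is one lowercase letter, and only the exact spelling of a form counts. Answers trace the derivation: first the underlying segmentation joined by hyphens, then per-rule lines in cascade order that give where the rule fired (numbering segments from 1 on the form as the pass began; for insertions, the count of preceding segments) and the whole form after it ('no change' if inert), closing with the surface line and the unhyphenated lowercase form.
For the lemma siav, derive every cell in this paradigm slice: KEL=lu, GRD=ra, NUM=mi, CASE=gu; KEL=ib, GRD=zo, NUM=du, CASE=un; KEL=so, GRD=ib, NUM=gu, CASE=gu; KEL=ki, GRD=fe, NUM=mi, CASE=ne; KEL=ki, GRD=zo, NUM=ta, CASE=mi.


cell KEL=lu, GRD=ra, NUM=mi, CASE=gu:
underlying: siav-zif-ffa-fip-uz
1. 0 -> i / C _ C #: no change
2. e -> o, i -> u / B C0 _: fires at position(s) 6, 12: siavzufffafupuz
surface: siavzufffafupuz

cell KEL=ib, GRD=zo, NUM=du, CASE=un:
underlying: siav-de-v-uf-r
1. 0 -> i / C _ C #: inserts after position(s) 9: siavdevufir
2. e -> o, i -> u / B C0 _: fires at position(s) 6, 10: siavdovufur
surface: siavdovufur

cell KEL=so, GRD=ib, NUM=gu, CASE=gu:
underlying: siav-pa-ffa-af-pif
1. 0 -> i / C _ C #: no change
2. e -> o, i -> u / B C0 _: fires at position(s) 13: siavpaffaafpuf
surface: siavpaffaafpuf

cell KEL=ki, GRD=fe, NUM=mi, CASE=ne:
underlying: siav-id-ti-r-uz
1. 0 -> i / C _ C #: no change
2. e -> o, i -> u / B C0 _: fires at position(s) 5: siavudtiruz
surface: siavudtiruz

cell KEL=ki, GRD=zo, NUM=ta, CASE=mi:
underlying: siav-id-d-uf-ni
1. 0 -> i / C _ C #: no change
2. e -> o, i -> u / B C0 _: fires at position(s) 5, 11: siavuddufnu
surface: siavuddufnu


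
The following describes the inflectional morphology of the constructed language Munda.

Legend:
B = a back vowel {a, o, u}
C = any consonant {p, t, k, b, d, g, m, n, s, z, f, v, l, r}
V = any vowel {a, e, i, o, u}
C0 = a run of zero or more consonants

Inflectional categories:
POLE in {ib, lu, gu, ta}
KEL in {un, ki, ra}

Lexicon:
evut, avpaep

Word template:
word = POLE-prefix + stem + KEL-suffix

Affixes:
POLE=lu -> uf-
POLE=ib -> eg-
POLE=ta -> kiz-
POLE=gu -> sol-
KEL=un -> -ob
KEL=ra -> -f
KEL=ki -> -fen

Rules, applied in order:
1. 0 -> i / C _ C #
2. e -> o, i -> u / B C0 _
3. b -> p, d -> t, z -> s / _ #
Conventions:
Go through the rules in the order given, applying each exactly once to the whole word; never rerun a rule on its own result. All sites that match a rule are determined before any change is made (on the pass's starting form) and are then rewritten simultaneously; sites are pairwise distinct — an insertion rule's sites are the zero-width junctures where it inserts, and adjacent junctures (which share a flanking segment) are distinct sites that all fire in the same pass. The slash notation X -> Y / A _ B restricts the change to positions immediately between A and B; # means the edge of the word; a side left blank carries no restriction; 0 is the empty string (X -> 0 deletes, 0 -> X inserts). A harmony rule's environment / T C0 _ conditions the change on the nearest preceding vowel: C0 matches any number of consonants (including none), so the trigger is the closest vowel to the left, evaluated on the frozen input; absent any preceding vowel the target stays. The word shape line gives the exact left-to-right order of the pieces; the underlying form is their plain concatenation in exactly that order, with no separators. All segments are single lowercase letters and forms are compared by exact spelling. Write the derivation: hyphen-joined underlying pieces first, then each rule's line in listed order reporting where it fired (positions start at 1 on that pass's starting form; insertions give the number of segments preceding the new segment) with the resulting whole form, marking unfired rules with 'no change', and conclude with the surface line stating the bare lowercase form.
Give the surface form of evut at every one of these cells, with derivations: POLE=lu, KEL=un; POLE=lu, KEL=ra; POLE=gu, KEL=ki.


cell POLE=lu, KEL=un:
underlying: uf-evut-ob
1. 0 -> i / C _ C #: no change
2. e -> o, i -> u / B C0 _: fires at position(s) 3: ufovutob
3. b -> p, d -> t, z -> s / _ #: fires at position(s) 8: ufovutop
surface: ufovutop

cell POLE=lu, KEL=ra:
underlying: uf-evut-f
1. 0 -> i / C _ C #: inserts after position(s) 6: ufevutif
2. e -> o, i -> u / B C0 _: fires at position(s) 3, 7: ufovutuf
3. b -> p, d -> t, z -> s / _ #: no change
surface: ufovutuf

cell POLE=gu, KEL=ki:
underlying: sol-evut-fen
1. 0 -> i / C _ C #: no change
2. e -> o, i -> u / B C0 _: fires at position(s) 4, 9: solovutfon
3. b -> p, d -> t, z -> s / _ #: no change
surface: solovutfon


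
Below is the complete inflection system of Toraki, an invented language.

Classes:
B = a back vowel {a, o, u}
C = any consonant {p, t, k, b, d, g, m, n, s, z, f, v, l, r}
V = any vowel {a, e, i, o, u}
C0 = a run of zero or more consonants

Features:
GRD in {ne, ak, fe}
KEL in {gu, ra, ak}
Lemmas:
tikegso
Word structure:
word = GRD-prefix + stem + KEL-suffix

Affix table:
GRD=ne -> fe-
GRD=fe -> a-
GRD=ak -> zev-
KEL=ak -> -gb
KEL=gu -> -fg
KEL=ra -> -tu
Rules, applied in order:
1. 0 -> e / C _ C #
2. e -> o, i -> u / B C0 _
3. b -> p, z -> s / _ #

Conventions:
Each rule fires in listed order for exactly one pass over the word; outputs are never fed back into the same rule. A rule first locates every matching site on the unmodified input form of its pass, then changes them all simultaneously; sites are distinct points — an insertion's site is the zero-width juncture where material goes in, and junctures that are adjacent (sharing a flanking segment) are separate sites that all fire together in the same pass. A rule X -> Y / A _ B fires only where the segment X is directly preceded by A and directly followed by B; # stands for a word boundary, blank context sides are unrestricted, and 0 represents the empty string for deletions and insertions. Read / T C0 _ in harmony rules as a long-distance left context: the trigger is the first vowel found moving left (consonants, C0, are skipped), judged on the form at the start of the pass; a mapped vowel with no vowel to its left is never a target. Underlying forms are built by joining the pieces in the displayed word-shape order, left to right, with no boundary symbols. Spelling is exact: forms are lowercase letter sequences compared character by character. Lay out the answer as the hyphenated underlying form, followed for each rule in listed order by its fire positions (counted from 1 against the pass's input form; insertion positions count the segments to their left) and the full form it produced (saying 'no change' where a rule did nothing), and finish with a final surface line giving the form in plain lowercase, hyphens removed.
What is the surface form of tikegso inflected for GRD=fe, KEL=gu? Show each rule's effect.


underlying: a-tikegso-fg
1. 0 -> e / C _ C #: inserts after position(s) 9: atikegsofeg
2. e -> o, i -> u / B C0 _: fires at position(s) 3, 10: atukegsofog
3. b -> p, z -> s / _ #: no change
surface: atukegsofog


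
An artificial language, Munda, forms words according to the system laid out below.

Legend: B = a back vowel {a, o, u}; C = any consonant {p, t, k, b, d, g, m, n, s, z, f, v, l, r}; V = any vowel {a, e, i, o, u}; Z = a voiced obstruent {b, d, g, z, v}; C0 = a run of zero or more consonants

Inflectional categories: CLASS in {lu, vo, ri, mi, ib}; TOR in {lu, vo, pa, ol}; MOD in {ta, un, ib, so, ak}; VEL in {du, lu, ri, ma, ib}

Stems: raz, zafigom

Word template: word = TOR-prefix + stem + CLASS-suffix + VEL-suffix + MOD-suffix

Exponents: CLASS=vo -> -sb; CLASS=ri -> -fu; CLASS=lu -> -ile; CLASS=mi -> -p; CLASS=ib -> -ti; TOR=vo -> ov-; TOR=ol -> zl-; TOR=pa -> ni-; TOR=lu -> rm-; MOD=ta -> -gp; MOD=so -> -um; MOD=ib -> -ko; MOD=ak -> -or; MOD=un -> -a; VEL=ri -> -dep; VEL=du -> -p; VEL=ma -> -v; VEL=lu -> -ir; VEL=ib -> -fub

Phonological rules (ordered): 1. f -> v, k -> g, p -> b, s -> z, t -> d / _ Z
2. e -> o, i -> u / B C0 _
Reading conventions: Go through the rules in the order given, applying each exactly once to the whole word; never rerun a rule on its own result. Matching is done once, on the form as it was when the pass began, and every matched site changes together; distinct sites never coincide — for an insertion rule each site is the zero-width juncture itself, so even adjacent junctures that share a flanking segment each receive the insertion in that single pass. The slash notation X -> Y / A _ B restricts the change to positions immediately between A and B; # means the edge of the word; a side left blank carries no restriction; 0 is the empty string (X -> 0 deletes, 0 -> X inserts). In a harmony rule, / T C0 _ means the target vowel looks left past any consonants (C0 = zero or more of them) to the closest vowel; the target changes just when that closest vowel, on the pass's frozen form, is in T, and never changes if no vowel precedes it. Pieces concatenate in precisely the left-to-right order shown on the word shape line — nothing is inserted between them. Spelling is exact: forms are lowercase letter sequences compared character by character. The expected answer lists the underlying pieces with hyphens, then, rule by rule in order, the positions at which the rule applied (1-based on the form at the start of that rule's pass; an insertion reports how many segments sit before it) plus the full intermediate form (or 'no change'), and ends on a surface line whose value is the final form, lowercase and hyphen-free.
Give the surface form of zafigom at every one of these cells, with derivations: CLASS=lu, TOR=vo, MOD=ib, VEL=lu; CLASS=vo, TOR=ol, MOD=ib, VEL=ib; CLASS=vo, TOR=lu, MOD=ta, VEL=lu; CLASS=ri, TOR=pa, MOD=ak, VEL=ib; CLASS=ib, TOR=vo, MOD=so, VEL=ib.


cell CLASS=lu, TOR=vo, MOD=ib, VEL=lu:
underlying: ov-zafigom-ile-ir-ko
1. f -> v, k -> g, p -> b, s -> z, t -> d / _ Z: no change
2. e -> o, i -> u / B C0 _: fires at position(s) 6, 10: ovzafugomuleirko
surface: ovzafugomuleirko

cell CLASS=vo, TOR=ol, MOD=ib, VEL=ib:
underlying: zl-zafigom-sb-fub-ko
1. f -> v, k -> g, p -> b, s -> z, t -> d / _ Z: fires at position(s) 10: zlzafigomzbfubko
2. e -> o, i -> u / B C0 _: fires at position(s) 6: zlzafugomzbfubko
surface: zlzafugomzbfubko

cell CLASS=vo, TOR=lu, MOD=ta, VEL=lu:
underlying: rm-zafigom-sb-ir-gp
1. f -> v, k -> g, p -> b, s -> z, t -> d / _ Z: fires at position(s) 10: rmzafigomzbirgp
2. e -> o, i -> u / B C0 _: fires at position(s) 6, 12: rmzafugomzburgp
surface: rmzafugomzburgp

cell CLASS=ri, TOR=pa, MOD=ak, VEL=ib:
underlying: ni-zafigom-fu-fub-or
1. f -> v, k -> g, p -> b, s -> z, t -> d / _ Z: no change
2. e -> o, i -> u / B C0 _: fires at position(s) 6: nizafugomfufubor
surface: nizafugomfufubor

cell CLASS=ib, TOR=vo, MOD=so, VEL=ib:
underlying: ov-zafigom-ti-fub-um
1. f -> v, k -> g, p -> b, s -> z, t -> d / _ Z: no change
2. e -> o, i -> u / B C0 _: fires at position(s) 6, 11: ovzafugomtufubum
surface: ovzafugomtufubum


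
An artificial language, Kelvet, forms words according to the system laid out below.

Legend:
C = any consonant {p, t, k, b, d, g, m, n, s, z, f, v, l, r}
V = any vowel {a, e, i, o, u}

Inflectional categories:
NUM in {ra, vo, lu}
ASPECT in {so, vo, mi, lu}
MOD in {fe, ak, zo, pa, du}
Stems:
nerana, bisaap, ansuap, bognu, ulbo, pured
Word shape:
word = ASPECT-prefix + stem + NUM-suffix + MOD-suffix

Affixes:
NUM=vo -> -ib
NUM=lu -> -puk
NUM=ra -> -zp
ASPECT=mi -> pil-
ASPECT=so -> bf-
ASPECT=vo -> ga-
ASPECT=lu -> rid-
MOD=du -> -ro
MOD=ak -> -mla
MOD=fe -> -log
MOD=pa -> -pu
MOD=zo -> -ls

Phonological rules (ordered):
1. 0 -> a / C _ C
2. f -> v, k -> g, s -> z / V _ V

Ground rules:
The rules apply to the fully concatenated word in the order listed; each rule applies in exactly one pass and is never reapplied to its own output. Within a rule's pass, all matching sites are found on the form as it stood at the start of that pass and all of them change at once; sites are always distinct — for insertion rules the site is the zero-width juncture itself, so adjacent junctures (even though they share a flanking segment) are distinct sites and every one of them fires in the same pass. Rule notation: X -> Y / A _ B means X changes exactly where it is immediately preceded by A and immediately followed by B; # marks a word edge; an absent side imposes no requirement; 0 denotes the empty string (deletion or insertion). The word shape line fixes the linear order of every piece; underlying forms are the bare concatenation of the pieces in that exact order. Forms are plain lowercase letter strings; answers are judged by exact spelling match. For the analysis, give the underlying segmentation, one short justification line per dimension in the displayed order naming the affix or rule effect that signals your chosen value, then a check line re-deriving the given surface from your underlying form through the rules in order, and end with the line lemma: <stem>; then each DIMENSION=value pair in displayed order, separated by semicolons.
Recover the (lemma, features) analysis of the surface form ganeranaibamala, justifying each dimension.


underlying: ga-nerana-ib-mla
NUM=vo - signalled by the affix -ib
ASPECT=vo - signalled by the affix ga-
MOD=ak - signalled by the affix -mla
check: ganeranaibmla -> ganeranaibamala -> ganeranaibamala
lemma: nerana; NUM=vo; ASPECT=vo; MOD=ak


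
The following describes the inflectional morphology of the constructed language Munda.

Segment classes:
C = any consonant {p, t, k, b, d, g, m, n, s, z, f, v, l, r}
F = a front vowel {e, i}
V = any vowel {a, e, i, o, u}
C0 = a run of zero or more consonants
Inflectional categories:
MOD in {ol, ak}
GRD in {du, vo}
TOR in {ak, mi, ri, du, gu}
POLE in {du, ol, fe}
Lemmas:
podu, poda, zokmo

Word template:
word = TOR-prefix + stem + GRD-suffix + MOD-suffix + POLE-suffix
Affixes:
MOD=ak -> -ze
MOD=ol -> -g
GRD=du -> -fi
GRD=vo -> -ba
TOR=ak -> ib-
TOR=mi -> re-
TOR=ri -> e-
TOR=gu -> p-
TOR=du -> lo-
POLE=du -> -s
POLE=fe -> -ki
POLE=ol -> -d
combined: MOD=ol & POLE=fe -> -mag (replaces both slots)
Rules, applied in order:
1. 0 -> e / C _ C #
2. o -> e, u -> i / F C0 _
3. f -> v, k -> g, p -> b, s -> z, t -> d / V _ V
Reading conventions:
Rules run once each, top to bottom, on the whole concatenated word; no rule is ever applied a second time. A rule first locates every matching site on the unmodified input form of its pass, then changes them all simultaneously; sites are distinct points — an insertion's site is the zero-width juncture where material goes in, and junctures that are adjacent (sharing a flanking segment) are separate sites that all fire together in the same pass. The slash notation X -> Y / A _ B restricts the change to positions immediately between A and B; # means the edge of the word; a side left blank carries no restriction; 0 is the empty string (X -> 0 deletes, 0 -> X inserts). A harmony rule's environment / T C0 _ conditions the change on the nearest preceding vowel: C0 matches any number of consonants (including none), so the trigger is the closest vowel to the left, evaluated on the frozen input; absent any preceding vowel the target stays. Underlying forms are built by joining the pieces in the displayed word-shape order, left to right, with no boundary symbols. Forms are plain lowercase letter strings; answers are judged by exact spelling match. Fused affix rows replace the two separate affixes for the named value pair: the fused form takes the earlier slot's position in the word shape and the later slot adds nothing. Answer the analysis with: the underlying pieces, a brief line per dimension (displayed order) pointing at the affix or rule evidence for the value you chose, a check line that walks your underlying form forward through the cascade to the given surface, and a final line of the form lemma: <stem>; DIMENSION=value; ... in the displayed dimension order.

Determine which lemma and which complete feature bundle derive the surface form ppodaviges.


underlying: p-poda-fi-g-s
MOD=ol - signalled by the affix -g
GRD=du - signalled by the affix -fi
TOR=gu - signalled by the affix p-
POLE=du - signalled by the affix -s
check: ppodafigs -> ppodafiges -> ppodafiges -> ppodaviges
lemma: poda; MOD=ol; GRD=du; TOR=gu; POLE=du


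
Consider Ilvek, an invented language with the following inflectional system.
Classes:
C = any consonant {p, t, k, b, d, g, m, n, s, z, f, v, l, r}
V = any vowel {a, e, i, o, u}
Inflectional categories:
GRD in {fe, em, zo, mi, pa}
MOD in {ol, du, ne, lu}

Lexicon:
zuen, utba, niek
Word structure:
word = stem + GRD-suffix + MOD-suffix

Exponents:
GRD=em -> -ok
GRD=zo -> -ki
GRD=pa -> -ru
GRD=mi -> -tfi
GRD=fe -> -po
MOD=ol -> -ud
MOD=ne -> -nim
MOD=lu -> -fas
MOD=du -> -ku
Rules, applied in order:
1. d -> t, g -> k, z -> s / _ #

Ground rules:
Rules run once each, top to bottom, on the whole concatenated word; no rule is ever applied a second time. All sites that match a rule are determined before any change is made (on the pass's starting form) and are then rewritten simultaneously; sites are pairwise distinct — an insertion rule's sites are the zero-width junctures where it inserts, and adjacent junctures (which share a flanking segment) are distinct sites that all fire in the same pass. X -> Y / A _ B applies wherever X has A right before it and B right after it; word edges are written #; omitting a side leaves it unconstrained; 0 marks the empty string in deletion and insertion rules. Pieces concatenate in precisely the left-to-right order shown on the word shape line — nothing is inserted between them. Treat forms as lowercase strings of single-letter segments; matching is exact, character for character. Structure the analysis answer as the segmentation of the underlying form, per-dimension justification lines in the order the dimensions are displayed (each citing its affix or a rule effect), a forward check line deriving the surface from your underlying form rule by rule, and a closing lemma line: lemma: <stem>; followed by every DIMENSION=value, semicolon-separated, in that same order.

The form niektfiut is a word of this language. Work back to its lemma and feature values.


underlying: niek-tfi-ud
GRD=mi - signalled by the affix -tfi
MOD=ol - signalled by the affix -ud
check: niektfiud -> niektfiut
lemma: niek; GRD=mi; MOD=ol


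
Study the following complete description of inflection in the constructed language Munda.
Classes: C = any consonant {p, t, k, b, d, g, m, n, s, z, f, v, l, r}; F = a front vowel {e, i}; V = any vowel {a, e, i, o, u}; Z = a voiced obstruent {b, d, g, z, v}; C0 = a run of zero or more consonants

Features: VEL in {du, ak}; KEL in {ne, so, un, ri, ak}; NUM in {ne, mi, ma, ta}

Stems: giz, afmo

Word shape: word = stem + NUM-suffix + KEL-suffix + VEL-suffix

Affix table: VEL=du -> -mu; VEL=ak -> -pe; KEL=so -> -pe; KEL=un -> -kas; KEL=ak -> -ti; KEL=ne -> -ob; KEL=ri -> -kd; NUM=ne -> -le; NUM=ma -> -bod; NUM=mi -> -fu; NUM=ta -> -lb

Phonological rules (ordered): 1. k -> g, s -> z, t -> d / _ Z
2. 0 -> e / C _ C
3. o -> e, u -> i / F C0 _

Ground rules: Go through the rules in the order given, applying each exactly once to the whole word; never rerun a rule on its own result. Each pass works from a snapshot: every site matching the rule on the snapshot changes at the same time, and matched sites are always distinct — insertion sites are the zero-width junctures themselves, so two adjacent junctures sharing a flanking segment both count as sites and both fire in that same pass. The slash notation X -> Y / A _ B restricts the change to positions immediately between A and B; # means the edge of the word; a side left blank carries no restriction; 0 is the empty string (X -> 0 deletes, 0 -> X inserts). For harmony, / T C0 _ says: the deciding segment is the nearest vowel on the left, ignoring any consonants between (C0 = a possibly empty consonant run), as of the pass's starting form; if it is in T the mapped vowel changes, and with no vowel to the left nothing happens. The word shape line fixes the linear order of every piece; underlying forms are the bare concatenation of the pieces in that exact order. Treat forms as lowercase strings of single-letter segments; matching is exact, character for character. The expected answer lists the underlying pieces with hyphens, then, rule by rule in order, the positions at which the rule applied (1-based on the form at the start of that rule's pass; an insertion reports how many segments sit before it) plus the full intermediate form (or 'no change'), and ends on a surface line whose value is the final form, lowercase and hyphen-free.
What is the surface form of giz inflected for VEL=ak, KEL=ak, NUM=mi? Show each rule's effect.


underlying: giz-fu-ti-pe
1. k -> g, s -> z, t -> d / _ Z: no change
2. 0 -> e / C _ C: inserts after position(s) 3: gizefutipe
3. o -> e, u -> i / F C0 _: fires at position(s) 6: gizefitipe
surface: gizefitipe


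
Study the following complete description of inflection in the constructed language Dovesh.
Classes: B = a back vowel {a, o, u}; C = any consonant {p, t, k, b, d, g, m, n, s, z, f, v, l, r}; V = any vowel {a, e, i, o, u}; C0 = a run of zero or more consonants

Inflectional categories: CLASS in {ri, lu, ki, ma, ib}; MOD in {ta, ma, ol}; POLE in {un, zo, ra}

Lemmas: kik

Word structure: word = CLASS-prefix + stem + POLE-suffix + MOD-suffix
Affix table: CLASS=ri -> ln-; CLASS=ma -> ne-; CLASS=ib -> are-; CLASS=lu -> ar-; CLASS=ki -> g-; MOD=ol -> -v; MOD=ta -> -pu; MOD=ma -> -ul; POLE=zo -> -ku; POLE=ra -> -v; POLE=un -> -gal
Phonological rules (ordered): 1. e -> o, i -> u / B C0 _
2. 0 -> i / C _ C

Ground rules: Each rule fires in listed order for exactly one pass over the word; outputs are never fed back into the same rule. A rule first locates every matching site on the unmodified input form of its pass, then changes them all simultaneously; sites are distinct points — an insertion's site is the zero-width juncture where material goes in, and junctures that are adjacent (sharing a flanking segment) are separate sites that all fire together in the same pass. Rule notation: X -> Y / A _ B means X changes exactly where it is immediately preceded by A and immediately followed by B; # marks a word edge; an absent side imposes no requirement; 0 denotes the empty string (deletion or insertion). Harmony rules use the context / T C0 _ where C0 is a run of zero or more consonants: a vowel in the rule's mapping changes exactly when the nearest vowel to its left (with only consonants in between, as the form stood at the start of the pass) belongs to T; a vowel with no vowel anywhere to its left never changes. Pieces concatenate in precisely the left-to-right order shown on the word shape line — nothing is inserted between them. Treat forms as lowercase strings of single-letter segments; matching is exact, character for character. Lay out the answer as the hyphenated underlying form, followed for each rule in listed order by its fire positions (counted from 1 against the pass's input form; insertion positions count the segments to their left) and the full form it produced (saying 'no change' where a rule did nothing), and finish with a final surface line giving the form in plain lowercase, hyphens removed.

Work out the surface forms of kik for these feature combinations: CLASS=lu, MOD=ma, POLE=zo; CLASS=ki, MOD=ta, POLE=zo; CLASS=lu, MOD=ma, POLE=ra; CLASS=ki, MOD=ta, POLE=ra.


cell CLASS=lu, MOD=ma, POLE=zo:
underlying: ar-kik-ku-ul
1. e -> o, i -> u / B C0 _: fires at position(s) 4: arkukkuul
2. 0 -> i / C _ C: inserts after position(s) 2, 5: arikukikuul
surface: arikukikuul

cell CLASS=ki, MOD=ta, POLE=zo:
underlying: g-kik-ku-pu
1. e -> o, i -> u / B C0 _: no change
2. 0 -> i / C _ C: inserts after position(s) 1, 4: gikikikupu
surface: gikikikupu

cell CLASS=lu, MOD=ma, POLE=ra:
underlying: ar-kik-v-ul
1. e -> o, i -> u / B C0 _: fires at position(s) 4: arkukvul
2. 0 -> i / C _ C: inserts after position(s) 2, 5: arikukivul
surface: arikukivul

cell CLASS=ki, MOD=ta, POLE=ra:
underlying: g-kik-v-pu
1. e -> o, i -> u / B C0 _: no change
2. 0 -> i / C _ C: inserts after position(s) 1, 4, 5: gikikivipu
surface: gikikivipu


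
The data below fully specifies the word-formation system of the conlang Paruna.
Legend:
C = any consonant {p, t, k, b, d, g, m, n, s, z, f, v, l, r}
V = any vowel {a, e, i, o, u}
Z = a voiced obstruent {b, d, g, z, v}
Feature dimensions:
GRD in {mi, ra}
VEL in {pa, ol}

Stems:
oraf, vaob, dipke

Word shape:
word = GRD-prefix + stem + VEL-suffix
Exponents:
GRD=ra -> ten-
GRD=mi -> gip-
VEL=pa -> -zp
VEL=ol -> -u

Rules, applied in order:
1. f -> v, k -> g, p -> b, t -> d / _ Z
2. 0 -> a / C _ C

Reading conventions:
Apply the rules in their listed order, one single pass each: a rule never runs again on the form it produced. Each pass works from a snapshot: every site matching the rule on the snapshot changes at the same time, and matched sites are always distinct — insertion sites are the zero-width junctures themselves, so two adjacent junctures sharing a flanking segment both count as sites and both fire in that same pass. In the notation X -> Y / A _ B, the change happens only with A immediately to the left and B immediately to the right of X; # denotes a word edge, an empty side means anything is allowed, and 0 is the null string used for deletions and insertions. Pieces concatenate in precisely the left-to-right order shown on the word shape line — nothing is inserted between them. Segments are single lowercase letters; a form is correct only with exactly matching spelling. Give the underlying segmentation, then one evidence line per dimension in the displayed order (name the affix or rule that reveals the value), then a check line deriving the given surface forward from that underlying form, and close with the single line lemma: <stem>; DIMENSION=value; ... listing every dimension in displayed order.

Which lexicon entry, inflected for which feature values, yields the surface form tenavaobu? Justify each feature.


underlying: ten-vaob-u
GRD=ra - signalled by the affix ten-
VEL=ol - signalled by the affix -u
check: tenvaobu -> tenvaobu -> tenavaobu
lemma: vaob; GRD=ra; VEL=ol


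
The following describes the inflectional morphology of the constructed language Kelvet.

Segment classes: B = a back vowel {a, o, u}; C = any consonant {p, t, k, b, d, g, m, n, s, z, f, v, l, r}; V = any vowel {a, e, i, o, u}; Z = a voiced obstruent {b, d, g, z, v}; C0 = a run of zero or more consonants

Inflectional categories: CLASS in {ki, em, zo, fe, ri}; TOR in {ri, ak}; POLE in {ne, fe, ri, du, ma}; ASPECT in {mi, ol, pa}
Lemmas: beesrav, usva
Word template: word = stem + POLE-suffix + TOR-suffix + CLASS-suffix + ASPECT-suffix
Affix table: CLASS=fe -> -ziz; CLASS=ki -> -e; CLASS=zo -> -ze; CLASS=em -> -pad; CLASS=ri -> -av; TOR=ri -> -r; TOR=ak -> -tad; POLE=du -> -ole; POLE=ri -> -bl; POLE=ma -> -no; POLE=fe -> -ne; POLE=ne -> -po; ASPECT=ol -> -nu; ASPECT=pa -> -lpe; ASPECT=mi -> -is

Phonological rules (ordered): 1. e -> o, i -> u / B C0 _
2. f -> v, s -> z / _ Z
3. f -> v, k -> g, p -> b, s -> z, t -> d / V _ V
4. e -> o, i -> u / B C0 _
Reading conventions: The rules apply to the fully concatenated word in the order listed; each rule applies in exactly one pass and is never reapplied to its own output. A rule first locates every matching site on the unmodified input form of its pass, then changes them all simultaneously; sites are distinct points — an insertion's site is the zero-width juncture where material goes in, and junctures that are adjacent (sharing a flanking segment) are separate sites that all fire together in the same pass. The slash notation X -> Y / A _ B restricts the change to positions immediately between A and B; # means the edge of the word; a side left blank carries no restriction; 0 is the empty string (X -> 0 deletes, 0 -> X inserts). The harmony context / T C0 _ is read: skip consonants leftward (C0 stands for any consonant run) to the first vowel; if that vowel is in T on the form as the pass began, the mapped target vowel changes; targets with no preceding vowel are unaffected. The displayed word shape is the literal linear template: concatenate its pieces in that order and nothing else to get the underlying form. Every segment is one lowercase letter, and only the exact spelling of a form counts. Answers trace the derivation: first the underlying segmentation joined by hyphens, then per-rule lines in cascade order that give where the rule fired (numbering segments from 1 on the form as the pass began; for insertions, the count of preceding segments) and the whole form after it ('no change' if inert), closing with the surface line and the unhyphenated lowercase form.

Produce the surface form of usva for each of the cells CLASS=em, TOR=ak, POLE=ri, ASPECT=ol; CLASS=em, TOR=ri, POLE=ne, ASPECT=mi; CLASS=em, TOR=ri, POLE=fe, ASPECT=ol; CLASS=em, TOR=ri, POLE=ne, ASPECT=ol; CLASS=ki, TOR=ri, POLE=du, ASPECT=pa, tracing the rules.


cell CLASS=em, TOR=ak, POLE=ri, ASPECT=ol:
underlying: usva-bl-tad-pad-nu
1. e -> o, i -> u / B C0 _: no change
2. f -> v, s -> z / _ Z: fires at position(s) 2: uzvabltadpadnu
3. f -> v, k -> g, p -> b, s -> z, t -> d / V _ V: no change
4. e -> o, i -> u / B C0 _: no change
surface: uzvabltadpadnu

cell CLASS=em, TOR=ri, POLE=ne, ASPECT=mi:
underlying: usva-po-r-pad-is
1. e -> o, i -> u / B C0 _: fires at position(s) 11: usvaporpadus
2. f -> v, s -> z / _ Z: fires at position(s) 2: uzvaporpadus
3. f -> v, k -> g, p -> b, s -> z, t -> d / V _ V: fires at position(s) 5: uzvaborpadus
4. e -> o, i -> u / B C0 _: no change
surface: uzvaborpadus

cell CLASS=em, TOR=ri, POLE=fe, ASPECT=ol:
underlying: usva-ne-r-pad-nu
1. e -> o, i -> u / B C0 _: fires at position(s) 6: usvanorpadnu
2. f -> v, s -> z / _ Z: fires at position(s) 2: uzvanorpadnu
3. f -> v, k -> g, p -> b, s -> z, t -> d / V _ V: no change
4. e -> o, i -> u / B C0 _: no change
surface: uzvanorpadnu

cell CLASS=em, TOR=ri, POLE=ne, ASPECT=ol:
underlying: usva-po-r-pad-nu
1. e -> o, i -> u / B C0 _: no change
2. f -> v, s -> z / _ Z: fires at position(s) 2: uzvaporpadnu
3. f -> v, k -> g, p -> b, s -> z, t -> d / V _ V: fires at position(s) 5: uzvaborpadnu
4. e -> o, i -> u / B C0 _: no change
surface: uzvaborpadnu

cell CLASS=ki, TOR=ri, POLE=du, ASPECT=pa:
underlying: usva-ole-r-e-lpe
1. e -> o, i -> u / B C0 _: fires at position(s) 7: usvaolorelpe
2. f -> v, s -> z / _ Z: fires at position(s) 2: uzvaolorelpe
3. f -> v, k -> g, p -> b, s -> z, t -> d / V _ V: no change
4. e -> o, i -> u / B C0 _: fires at position(s) 9: uzvaolorolpe
surface: uzvaolorolpe
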